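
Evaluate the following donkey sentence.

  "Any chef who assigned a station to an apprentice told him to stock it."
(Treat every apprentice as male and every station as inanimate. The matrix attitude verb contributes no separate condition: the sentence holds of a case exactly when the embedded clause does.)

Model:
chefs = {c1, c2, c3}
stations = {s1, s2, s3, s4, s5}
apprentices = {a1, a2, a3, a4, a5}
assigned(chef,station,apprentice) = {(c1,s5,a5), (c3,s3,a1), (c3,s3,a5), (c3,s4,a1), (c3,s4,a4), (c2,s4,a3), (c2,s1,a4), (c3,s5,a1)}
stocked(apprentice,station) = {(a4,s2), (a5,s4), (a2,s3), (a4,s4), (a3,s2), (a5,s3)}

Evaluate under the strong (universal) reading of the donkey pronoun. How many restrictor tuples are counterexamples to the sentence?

"him" takes "an apprentice" as antecedent and "it" takes "a station"; both are donkey pronouns co-varying with the restrictor.
Strong reading: for every (c,s,a) with assigned(c,s,a), stocked(a,s).
Restrictor triples: (c1,s5,a5)→stocked(a5,s5) ✗  (c2,s1,a4)→stocked(a4,s1) ✗  (c2,s4,a3)→stocked(a3,s4) ✗  (c3,s3,a1)→stocked(a1,s3) ✗  (c3,s3,a5)→stocked(a5,s3) ✓  (c3,s4,a1)→stocked(a1,s4) ✗  (c3,s4,a4)→stocked(a4,s4) ✓  (c3,s5,a1)→stocked(a1,s5) ✗
Counterexamples (restrictor triples failing the scope): 6.

6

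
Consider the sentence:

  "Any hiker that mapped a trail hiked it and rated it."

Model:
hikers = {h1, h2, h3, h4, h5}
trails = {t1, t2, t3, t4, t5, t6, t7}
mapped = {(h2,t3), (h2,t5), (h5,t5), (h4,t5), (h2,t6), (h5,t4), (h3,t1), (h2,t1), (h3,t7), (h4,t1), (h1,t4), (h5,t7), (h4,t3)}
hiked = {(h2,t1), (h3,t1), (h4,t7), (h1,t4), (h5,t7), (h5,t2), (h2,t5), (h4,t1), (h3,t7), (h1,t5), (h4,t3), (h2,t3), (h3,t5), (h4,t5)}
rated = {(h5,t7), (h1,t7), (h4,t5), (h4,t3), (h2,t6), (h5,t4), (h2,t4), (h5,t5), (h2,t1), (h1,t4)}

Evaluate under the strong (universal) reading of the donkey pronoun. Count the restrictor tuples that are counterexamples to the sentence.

8

"it" takes "a trail" as antecedent — a donkey pronoun bound across the clause boundary.
Strong reading: for every (h,t) with mapped(h,t), hiked(h,t) ∧ rated(h,t).
Restrictor pairs: (h1,t4) ✓  (h2,t1) ✓  (h2,t3) ✗  (h2,t5) ✗  (h2,t6) ✗  (h3,t1) ✗  (h3,t7) ✗  (h4,t1) ✗  (h4,t3) ✓  (h4,t5) ✓  (h5,t4) ✗  (h5,t5) ✗  (h5,t7) ✓
Counterexamples (restrictor pairs failing the scope): 8.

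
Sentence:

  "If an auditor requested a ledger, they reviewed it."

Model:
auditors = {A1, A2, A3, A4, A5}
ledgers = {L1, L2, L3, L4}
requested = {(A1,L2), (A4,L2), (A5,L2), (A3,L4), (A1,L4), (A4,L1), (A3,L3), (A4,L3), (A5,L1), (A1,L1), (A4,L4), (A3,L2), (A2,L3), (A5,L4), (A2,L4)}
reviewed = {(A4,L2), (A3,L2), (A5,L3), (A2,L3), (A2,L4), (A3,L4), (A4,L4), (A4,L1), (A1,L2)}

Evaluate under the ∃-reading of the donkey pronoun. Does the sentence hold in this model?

False

"it" takes "a ledger" as antecedent — a donkey pronoun bound across the clause boundary.
Weak reading: every auditor a with some requested-ledger has at least one requested-ledger l such that reviewed(a,l).
Per auditor: A1:✓  A2:✓  A3:✓  A4:✓  A5:✗
A5 has no witness among its requested-ledgers.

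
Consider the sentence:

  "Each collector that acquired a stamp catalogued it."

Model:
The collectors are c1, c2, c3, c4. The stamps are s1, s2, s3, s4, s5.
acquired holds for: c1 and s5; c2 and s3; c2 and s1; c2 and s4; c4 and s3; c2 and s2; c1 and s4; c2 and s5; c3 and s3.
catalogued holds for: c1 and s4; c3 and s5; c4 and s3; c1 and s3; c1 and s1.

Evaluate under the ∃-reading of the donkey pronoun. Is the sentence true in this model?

"it" takes "a stamp" as antecedent — a donkey pronoun bound across the clause boundary.
Weak reading: every collector c with some acquired-stamp has at least one acquired-stamp s such that catalogued(c,s).
Per collector: c1:✓  c2:✗  c3:✗  c4:✓
c2 has no witness among its acquired-stamps.

False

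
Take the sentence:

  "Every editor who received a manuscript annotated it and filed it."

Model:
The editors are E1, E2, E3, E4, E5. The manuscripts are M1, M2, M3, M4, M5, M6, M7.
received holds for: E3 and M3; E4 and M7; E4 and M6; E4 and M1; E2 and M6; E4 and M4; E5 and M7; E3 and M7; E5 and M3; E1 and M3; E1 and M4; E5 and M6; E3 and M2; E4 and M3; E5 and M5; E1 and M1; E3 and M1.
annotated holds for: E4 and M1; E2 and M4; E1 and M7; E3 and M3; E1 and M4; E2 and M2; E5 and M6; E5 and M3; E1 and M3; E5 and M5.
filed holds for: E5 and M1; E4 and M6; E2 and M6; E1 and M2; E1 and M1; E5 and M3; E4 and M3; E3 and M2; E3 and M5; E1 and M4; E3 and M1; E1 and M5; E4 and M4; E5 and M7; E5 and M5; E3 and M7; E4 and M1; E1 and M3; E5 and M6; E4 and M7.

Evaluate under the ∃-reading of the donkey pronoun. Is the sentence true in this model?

"it" takes "a manuscript" as antecedent — a donkey pronoun bound across the clause boundary.
Weak reading: every editor e with some received-manuscript has at least one received-manuscript m such that annotated(e,m) ∧ filed(e,m).
Per editor: E1:✓  E2:✗  E3:✗  E4:✓  E5:✓
E2 has no witness among its received-manuscripts.

False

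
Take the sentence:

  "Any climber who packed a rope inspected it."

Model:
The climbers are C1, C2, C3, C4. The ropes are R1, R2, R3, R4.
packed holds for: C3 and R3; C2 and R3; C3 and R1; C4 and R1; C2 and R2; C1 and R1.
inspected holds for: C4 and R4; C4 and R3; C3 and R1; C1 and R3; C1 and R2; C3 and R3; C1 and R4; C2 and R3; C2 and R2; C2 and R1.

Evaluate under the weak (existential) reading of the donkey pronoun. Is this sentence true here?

False

"it" takes "a rope" as antecedent — a donkey pronoun bound across the clause boundary.
Weak reading: every climber c with some packed-rope has at least one packed-rope r such that inspected(c,r).
Per climber: C1:✗  C2:✓  C3:✓  C4:✗
C1 has no witness among its packed-ropes.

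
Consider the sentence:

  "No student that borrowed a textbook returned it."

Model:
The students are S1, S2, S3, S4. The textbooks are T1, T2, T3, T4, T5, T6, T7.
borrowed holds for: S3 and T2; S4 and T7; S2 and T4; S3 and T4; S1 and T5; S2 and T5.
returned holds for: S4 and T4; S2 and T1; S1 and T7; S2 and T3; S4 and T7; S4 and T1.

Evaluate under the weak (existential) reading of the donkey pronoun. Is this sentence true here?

"it" takes "a textbook" as antecedent — a donkey pronoun bound across the clause boundary.
Truth condition: for no (s,t) with borrowed(s,t) does returned(s,t) hold.
Restrictor pairs — does the scope hold? (S1,T5):fails  (S2,T4):fails  (S2,T5):fails  (S3,T2):fails  (S3,T4):fails  (S4,T7):holds
Scope holds for 1 pair(s), so the sentence is false.

False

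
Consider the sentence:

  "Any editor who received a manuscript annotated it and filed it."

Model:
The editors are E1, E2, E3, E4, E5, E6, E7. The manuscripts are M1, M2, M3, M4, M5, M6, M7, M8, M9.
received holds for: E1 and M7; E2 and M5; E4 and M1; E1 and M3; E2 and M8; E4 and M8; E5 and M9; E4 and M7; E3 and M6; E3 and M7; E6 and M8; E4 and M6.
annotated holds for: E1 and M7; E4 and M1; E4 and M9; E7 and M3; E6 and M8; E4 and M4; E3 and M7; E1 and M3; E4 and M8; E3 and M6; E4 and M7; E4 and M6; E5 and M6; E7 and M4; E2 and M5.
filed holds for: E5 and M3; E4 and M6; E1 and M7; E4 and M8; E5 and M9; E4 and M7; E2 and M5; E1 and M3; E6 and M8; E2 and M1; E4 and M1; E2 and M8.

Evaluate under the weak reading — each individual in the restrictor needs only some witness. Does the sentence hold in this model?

False

"it" takes "a manuscript" as antecedent — a donkey pronoun bound across the clause boundary.
Weak reading: every editor e with some received-manuscript has at least one received-manuscript m such that annotated(e,m) ∧ filed(e,m).
Per editor: E1:✓  E2:✓  E3:✗  E4:✓  E5:✗  E6:✓
E3 has no witness among its received-manuscripts.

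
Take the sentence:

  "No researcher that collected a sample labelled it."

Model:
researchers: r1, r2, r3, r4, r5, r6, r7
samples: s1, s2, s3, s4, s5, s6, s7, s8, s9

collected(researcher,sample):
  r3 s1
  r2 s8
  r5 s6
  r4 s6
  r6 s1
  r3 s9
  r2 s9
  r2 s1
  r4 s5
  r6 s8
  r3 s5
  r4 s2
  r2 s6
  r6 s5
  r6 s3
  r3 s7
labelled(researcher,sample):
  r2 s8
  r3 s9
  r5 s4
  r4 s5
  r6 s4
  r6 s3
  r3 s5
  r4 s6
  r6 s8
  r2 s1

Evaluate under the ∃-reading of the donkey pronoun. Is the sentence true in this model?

"it" takes "a sample" as antecedent — a donkey pronoun bound across the clause boundary.
Truth condition: for no (r,s) with collected(r,s) does labelled(r,s) hold.
Restrictor pairs — does the scope hold? (r2,s1):holds  (r2,s6):fails  (r2,s8):holds  (r2,s9):fails  (r3,s1):fails  (r3,s5):holds  (r3,s7):fails  (r3,s9):holds  (r4,s2):fails  (r4,s5):holds  (r4,s6):holds  (r5,s6):fails  (r6,s1):fails  (r6,s3):holds  (r6,s5):fails  (r6,s8):holds
Scope holds for 8 pair(s), so the sentence is false.

False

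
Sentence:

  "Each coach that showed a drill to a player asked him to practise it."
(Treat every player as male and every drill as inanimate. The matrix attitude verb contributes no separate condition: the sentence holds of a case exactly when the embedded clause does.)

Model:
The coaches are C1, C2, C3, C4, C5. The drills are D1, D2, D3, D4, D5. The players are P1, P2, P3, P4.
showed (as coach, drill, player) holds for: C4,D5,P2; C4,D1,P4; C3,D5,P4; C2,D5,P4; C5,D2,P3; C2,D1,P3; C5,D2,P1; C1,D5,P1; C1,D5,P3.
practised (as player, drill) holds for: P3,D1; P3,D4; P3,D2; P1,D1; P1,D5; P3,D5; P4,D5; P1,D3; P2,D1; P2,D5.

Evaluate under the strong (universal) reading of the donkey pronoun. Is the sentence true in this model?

False

"him" takes "a player" as antecedent and "it" takes "a drill"; both are donkey pronouns co-varying with the restrictor.
Strong reading: for every (c,d,p) with showed(c,d,p), practised(p,d).
Restrictor triples: (C1,D5,P1)→practised(P1,D5) ✓  (C1,D5,P3)→practised(P3,D5) ✓  (C2,D1,P3)→practised(P3,D1) ✓  (C2,D5,P4)→practised(P4,D5) ✓  (C3,D5,P4)→practised(P4,D5) ✓  (C4,D1,P4)→practised(P4,D1) ✗  (C4,D5,P2)→practised(P2,D5) ✓  (C5,D2,P1)→practised(P1,D2) ✗  (C5,D2,P3)→practised(P3,D2) ✓
Counterexample: (C4,D1,P4) — practised(P4,D1) does not hold.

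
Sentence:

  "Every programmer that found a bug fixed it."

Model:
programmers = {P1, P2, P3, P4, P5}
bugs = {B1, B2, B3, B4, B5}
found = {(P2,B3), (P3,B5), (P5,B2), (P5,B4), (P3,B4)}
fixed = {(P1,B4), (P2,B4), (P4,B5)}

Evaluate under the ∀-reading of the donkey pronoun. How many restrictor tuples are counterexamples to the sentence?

5

"it" takes "a bug" as antecedent — a donkey pronoun bound across the clause boundary.
Strong reading: for every (p,b) with found(p,b), fixed(p,b).
Restrictor pairs: (P2,B3) ✗  (P3,B4) ✗  (P3,B5) ✗  (P5,B2) ✗  (P5,B4) ✗
Counterexamples (restrictor pairs failing the scope): 5.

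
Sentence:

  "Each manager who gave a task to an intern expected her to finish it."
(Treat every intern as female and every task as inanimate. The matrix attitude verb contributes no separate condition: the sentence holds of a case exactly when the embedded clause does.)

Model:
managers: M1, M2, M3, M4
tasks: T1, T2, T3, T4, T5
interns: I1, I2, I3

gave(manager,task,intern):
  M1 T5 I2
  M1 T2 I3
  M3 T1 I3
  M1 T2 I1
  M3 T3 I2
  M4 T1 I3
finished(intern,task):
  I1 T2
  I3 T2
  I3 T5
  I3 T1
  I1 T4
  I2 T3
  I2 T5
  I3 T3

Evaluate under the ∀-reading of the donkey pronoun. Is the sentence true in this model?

True

"her" takes "an intern" as antecedent and "it" takes "a task"; both are donkey pronouns co-varying with the restrictor.
Strong reading: for every (m,t,i) with gave(m,t,i), finished(i,t).
Restrictor triples: (M1,T2,I1)→finished(I1,T2) ✓  (M1,T2,I3)→finished(I3,T2) ✓  (M1,T5,I2)→finished(I2,T5) ✓  (M3,T1,I3)→finished(I3,T1) ✓  (M3,T3,I2)→finished(I2,T3) ✓  (M4,T1,I3)→finished(I3,T1) ✓
Every restrictor triple satisfies the scope.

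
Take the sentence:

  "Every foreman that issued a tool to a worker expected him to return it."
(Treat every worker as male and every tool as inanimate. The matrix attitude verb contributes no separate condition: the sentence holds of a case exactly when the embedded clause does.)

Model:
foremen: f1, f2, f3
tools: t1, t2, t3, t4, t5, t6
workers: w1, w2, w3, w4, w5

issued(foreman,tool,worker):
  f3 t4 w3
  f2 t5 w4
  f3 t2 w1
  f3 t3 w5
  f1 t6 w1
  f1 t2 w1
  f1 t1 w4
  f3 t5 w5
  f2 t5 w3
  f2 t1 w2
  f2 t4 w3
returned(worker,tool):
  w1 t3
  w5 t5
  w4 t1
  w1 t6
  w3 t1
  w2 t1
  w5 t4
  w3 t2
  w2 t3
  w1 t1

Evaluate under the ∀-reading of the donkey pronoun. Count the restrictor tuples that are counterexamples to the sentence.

"him" takes "a worker" as antecedent and "it" takes "a tool"; both are donkey pronouns co-varying with the restrictor.
Strong reading: for every (f,t,w) with issued(f,t,w), returned(w,t).
Restrictor triples: (f1,t1,w4)→returned(w4,t1) ✓  (f1,t2,w1)→returned(w1,t2) ✗  (f1,t6,w1)→returned(w1,t6) ✓  (f2,t1,w2)→returned(w2,t1) ✓  (f2,t4,w3)→returned(w3,t4) ✗  (f2,t5,w3)→returned(w3,t5) ✗  (f2,t5,w4)→returned(w4,t5) ✗  (f3,t2,w1)→returned(w1,t2) ✗  (f3,t3,w5)→returned(w5,t3) ✗  (f3,t4,w3)→returned(w3,t4) ✗  (f3,t5,w5)→returned(w5,t5) ✓
Counterexamples (restrictor triples failing the scope): 7.

7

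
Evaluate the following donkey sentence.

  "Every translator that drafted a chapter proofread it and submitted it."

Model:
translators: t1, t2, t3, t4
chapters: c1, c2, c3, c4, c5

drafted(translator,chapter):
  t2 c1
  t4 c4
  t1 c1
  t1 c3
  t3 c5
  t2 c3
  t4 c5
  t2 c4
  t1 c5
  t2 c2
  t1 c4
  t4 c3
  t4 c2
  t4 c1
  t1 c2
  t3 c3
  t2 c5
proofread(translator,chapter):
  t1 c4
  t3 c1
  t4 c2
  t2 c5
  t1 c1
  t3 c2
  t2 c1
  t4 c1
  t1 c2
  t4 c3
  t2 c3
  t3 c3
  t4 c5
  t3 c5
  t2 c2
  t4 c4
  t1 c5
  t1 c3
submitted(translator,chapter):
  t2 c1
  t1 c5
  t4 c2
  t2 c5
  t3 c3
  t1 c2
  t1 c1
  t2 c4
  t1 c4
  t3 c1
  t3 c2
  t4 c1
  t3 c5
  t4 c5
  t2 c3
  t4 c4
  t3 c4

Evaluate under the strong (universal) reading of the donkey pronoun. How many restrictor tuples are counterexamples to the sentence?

"it" takes "a chapter" as antecedent — a donkey pronoun bound across the clause boundary.
Strong reading: for every (t,c) with drafted(t,c), proofread(t,c) ∧ submitted(t,c).
Restrictor pairs: (t1,c1) ✓  (t1,c2) ✓  (t1,c3) ✗  (t1,c4) ✓  (t1,c5) ✓  (t2,c1) ✓  (t2,c2) ✗  (t2,c3) ✓  (t2,c4) ✗  (t2,c5) ✓  (t3,c3) ✓  (t3,c5) ✓  (t4,c1) ✓  (t4,c2) ✓  (t4,c3) ✗  (t4,c4) ✓  (t4,c5) ✓
Counterexamples (restrictor pairs failing the scope): 4.

4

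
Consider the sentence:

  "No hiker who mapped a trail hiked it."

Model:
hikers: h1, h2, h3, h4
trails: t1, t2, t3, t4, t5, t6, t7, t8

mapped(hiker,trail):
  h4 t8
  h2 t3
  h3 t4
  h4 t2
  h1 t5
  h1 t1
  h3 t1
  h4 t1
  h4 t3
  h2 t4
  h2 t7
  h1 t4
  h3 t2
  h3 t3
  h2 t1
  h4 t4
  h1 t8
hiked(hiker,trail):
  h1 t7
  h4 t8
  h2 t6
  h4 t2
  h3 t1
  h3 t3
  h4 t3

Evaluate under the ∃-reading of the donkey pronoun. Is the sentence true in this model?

"it" takes "a trail" as antecedent — a donkey pronoun bound across the clause boundary.
Truth condition: for no (h,t) with mapped(h,t) does hiked(h,t) hold.
Restrictor pairs — does the scope hold? (h1,t1):fails  (h1,t4):fails  (h1,t5):fails  (h1,t8):fails  (h2,t1):fails  (h2,t3):fails  (h2,t4):fails  (h2,t7):fails  (h3,t1):holds  (h3,t2):fails  (h3,t3):holds  (h3,t4):fails  (h4,t1):fails  (h4,t2):holds  (h4,t3):holds  (h4,t4):fails  (h4,t8):holds
Scope holds for 5 pair(s), so the sentence is false.

False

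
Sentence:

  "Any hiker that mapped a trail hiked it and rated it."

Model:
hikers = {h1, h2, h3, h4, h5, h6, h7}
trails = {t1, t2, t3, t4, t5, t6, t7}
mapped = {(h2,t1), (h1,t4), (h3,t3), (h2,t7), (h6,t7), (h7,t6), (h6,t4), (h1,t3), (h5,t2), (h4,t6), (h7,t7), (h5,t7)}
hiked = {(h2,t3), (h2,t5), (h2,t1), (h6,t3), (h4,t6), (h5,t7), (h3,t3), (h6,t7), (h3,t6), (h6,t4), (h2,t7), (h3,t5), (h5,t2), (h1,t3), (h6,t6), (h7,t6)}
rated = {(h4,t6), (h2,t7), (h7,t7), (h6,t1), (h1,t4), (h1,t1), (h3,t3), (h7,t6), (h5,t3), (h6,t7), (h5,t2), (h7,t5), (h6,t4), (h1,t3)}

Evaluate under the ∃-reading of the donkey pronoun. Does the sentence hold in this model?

True

"it" takes "a trail" as antecedent — a donkey pronoun bound across the clause boundary.
Weak reading: every hiker h with some mapped-trail has at least one mapped-trail t such that hiked(h,t) ∧ rated(h,t).
Per hiker: h1:✓  h2:✓  h3:✓  h4:✓  h5:✓  h6:✓  h7:✓
Every hiker in the restrictor has a witness.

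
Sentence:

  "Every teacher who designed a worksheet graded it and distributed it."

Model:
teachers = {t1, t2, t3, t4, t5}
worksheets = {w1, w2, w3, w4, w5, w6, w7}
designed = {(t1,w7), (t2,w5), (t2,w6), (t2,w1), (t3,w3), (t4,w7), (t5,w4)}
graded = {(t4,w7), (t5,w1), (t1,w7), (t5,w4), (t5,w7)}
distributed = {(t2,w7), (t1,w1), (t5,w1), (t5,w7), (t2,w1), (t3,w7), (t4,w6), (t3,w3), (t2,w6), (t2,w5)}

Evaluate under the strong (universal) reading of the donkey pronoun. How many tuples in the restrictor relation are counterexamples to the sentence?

"it" takes "a worksheet" as antecedent — a donkey pronoun bound across the clause boundary.
Strong reading: for every (t,w) with designed(t,w), graded(t,w) ∧ distributed(t,w).
Restrictor pairs: (t1,w7) ✗  (t2,w1) ✗  (t2,w5) ✗  (t2,w6) ✗  (t3,w3) ✗  (t4,w7) ✗  (t5,w4) ✗
Counterexamples (restrictor pairs failing the scope): 7.

7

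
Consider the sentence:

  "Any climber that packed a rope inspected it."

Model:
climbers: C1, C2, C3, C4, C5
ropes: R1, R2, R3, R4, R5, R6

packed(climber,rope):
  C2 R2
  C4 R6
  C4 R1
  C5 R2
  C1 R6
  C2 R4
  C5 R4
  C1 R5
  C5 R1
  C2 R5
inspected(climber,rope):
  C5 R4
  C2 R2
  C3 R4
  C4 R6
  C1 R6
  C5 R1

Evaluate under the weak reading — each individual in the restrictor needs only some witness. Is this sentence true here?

"it" takes "a rope" as antecedent — a donkey pronoun bound across the clause boundary.
Weak reading: every climber c with some packed-rope has at least one packed-rope r such that inspected(c,r).
Per climber: C1:✓  C2:✓  C4:✓  C5:✓
Every climber in the restrictor has a witness.

True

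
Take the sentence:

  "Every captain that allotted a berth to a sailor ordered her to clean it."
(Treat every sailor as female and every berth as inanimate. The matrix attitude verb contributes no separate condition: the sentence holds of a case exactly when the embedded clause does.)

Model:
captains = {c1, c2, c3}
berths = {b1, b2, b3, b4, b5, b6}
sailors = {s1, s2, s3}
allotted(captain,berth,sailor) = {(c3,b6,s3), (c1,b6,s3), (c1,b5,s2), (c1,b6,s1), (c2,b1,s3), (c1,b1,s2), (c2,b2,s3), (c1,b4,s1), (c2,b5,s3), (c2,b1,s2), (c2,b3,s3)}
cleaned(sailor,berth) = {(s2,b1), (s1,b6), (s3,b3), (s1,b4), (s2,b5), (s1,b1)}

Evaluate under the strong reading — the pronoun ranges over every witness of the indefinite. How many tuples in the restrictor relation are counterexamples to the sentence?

"her" takes "a sailor" as antecedent and "it" takes "a berth"; both are donkey pronouns co-varying with the restrictor.
Strong reading: for every (c,b,s) with allotted(c,b,s), cleaned(s,b).
Restrictor triples: (c1,b1,s2)→cleaned(s2,b1) ✓  (c1,b4,s1)→cleaned(s1,b4) ✓  (c1,b5,s2)→cleaned(s2,b5) ✓  (c1,b6,s1)→cleaned(s1,b6) ✓  (c1,b6,s3)→cleaned(s3,b6) ✗  (c2,b1,s2)→cleaned(s2,b1) ✓  (c2,b1,s3)→cleaned(s3,b1) ✗  (c2,b2,s3)→cleaned(s3,b2) ✗  (c2,b3,s3)→cleaned(s3,b3) ✓  (c2,b5,s3)→cleaned(s3,b5) ✗  (c3,b6,s3)→cleaned(s3,b6) ✗
Counterexamples (restrictor triples failing the scope): 5.

5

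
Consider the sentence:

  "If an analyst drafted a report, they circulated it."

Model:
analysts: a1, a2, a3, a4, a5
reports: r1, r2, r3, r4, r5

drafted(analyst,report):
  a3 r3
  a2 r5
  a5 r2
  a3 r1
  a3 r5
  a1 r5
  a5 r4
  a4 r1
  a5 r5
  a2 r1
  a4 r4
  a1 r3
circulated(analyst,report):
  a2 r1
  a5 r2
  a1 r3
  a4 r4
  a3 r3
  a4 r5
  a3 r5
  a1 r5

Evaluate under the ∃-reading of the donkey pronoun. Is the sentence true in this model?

"it" takes "a report" as antecedent — a donkey pronoun bound across the clause boundary.
Weak reading: every analyst a with some drafted-report has at least one drafted-report r such that circulated(a,r).
Per analyst: a1:✓  a2:✓  a3:✓  a4:✓  a5:✓
Every analyst in the restrictor has a witness.

True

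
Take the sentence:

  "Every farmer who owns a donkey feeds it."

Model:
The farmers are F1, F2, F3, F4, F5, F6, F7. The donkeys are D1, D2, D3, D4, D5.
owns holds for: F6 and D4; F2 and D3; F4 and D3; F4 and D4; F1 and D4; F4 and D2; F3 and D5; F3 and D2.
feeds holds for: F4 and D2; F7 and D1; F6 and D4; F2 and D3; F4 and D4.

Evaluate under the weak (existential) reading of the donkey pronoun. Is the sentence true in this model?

"it" takes "a donkey" as antecedent — a donkey pronoun bound across the clause boundary.
Weak reading: every farmer f with some owns-donkey has at least one owns-donkey d such that feeds(f,d).
Per farmer: F1:✗  F2:✓  F3:✗  F4:✓  F6:✓
F1 has no witness among its owns-donkeys.

False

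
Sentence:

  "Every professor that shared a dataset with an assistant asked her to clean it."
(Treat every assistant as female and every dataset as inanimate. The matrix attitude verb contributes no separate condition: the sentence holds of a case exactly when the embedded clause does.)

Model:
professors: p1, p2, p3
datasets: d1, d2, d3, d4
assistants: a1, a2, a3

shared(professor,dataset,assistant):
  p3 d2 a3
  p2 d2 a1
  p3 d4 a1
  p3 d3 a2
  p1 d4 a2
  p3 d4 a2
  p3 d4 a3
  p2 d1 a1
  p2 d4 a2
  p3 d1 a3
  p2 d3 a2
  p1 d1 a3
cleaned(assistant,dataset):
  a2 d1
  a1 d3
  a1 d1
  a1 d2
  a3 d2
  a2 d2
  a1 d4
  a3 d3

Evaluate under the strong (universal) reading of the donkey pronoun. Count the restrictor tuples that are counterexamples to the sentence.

8

"her" takes "an assistant" as antecedent and "it" takes "a dataset"; both are donkey pronouns co-varying with the restrictor.
Strong reading: for every (p,d,a) with shared(p,d,a), cleaned(a,d).
Restrictor triples: (p1,d1,a3)→cleaned(a3,d1) ✗  (p1,d4,a2)→cleaned(a2,d4) ✗  (p2,d1,a1)→cleaned(a1,d1) ✓  (p2,d2,a1)→cleaned(a1,d2) ✓  (p2,d3,a2)→cleaned(a2,d3) ✗  (p2,d4,a2)→cleaned(a2,d4) ✗  (p3,d1,a3)→cleaned(a3,d1) ✗  (p3,d2,a3)→cleaned(a3,d2) ✓  (p3,d3,a2)→cleaned(a2,d3) ✗  (p3,d4,a1)→cleaned(a1,d4) ✓  (p3,d4,a2)→cleaned(a2,d4) ✗  (p3,d4,a3)→cleaned(a3,d4) ✗
Counterexamples (restrictor triples failing the scope): 8.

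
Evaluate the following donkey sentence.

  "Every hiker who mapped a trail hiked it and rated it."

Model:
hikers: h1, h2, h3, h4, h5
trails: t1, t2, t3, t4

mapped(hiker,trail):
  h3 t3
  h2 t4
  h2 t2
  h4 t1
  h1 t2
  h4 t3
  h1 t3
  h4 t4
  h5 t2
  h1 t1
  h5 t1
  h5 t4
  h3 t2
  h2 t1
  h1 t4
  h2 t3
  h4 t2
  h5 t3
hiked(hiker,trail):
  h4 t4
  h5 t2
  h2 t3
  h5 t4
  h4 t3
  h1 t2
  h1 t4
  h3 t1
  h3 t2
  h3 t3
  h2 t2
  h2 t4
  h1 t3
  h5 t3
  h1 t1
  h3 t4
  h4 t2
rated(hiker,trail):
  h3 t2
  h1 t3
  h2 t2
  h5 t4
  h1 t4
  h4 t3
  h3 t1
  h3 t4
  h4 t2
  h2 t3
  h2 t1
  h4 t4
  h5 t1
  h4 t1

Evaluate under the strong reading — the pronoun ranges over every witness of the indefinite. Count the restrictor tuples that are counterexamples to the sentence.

"it" takes "a trail" as antecedent — a donkey pronoun bound across the clause boundary.
Strong reading: for every (h,t) with mapped(h,t), hiked(h,t) ∧ rated(h,t).
Restrictor pairs: (h1,t1) ✗  (h1,t2) ✗  (h1,t3) ✓  (h1,t4) ✓  (h2,t1) ✗  (h2,t2) ✓  (h2,t3) ✓  (h2,t4) ✗  (h3,t2) ✓  (h3,t3) ✗  (h4,t1) ✗  (h4,t2) ✓  (h4,t3) ✓  (h4,t4) ✓  (h5,t1) ✗  (h5,t2) ✗  (h5,t3) ✗  (h5,t4) ✓
Counterexamples (restrictor pairs failing the scope): 9.

9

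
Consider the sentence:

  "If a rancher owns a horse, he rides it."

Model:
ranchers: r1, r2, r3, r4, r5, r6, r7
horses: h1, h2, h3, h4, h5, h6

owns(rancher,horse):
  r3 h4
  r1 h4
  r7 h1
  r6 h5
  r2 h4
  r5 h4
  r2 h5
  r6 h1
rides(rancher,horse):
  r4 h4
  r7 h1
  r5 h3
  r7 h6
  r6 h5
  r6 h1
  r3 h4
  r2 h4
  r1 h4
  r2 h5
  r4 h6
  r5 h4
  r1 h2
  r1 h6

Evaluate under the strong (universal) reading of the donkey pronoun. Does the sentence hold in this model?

"it" takes "a horse" as antecedent — a donkey pronoun bound across the clause boundary.
Strong reading: for every (r,h) with owns(r,h), rides(r,h).
Restrictor pairs: (r1,h4) ✓  (r2,h4) ✓  (r2,h5) ✓  (r3,h4) ✓  (r5,h4) ✓  (r6,h1) ✓  (r6,h5) ✓  (r7,h1) ✓
Every restrictor pair satisfies the scope.

True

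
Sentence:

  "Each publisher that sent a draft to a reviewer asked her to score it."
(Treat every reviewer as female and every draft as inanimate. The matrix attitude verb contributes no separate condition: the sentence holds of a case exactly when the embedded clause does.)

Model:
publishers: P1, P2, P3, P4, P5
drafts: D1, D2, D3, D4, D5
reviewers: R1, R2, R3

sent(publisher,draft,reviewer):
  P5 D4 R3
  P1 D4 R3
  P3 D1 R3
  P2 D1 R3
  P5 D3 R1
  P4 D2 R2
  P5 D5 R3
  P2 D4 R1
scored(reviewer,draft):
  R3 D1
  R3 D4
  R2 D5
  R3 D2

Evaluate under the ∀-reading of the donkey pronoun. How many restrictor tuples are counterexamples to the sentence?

"her" takes "a reviewer" as antecedent and "it" takes "a draft"; both are donkey pronouns co-varying with the restrictor.
Strong reading: for every (p,d,r) with sent(p,d,r), scored(r,d).
Restrictor triples: (P1,D4,R3)→scored(R3,D4) ✓  (P2,D1,R3)→scored(R3,D1) ✓  (P2,D4,R1)→scored(R1,D4) ✗  (P3,D1,R3)→scored(R3,D1) ✓  (P4,D2,R2)→scored(R2,D2) ✗  (P5,D3,R1)→scored(R1,D3) ✗  (P5,D4,R3)→scored(R3,D4) ✓  (P5,D5,R3)→scored(R3,D5) ✗
Counterexamples (restrictor triples failing the scope): 4.

4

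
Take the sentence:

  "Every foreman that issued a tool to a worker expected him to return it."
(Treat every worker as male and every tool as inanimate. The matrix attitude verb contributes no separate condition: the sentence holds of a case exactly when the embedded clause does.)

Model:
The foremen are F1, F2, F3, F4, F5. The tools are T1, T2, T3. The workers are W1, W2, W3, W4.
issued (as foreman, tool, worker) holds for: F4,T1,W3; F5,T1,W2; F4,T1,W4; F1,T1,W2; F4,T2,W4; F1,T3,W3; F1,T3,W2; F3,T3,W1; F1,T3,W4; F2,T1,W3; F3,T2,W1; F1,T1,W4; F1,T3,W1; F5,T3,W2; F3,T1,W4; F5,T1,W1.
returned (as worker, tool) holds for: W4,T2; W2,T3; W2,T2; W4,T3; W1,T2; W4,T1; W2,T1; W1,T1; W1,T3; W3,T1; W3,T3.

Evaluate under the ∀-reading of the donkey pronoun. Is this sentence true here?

"him" takes "a worker" as antecedent and "it" takes "a tool"; both are donkey pronouns co-varying with the restrictor.
Strong reading: for every (f,t,w) with issued(f,t,w), returned(w,t).
Restrictor triples: (F1,T1,W2)→returned(W2,T1) ✓  (F1,T1,W4)→returned(W4,T1) ✓  (F1,T3,W1)→returned(W1,T3) ✓  (F1,T3,W2)→returned(W2,T3) ✓  (F1,T3,W3)→returned(W3,T3) ✓  (F1,T3,W4)→returned(W4,T3) ✓  (F2,T1,W3)→returned(W3,T1) ✓  (F3,T1,W4)→returned(W4,T1) ✓  (F3,T2,W1)→returned(W1,T2) ✓  (F3,T3,W1)→returned(W1,T3) ✓  (F4,T1,W3)→returned(W3,T1) ✓  (F4,T1,W4)→returned(W4,T1) ✓  (F4,T2,W4)→returned(W4,T2) ✓  (F5,T1,W1)→returned(W1,T1) ✓  (F5,T1,W2)→returned(W2,T1) ✓  (F5,T3,W2)→returned(W2,T3) ✓
Every restrictor triple satisfies the scope.

True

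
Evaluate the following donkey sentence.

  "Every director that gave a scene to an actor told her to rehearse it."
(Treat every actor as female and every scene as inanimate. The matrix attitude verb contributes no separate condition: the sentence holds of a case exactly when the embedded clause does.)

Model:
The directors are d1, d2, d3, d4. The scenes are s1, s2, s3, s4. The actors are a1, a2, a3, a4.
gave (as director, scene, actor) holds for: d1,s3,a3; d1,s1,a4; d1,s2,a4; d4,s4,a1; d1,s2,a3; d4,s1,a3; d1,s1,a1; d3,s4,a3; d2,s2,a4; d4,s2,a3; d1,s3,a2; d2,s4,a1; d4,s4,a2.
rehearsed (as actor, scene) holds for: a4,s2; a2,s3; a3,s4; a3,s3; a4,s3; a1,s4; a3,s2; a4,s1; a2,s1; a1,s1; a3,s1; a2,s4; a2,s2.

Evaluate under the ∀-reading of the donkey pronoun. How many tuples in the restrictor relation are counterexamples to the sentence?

"her" takes "an actor" as antecedent and "it" takes "a scene"; both are donkey pronouns co-varying with the restrictor.
Strong reading: for every (d,s,a) with gave(d,s,a), rehearsed(a,s).
Restrictor triples: (d1,s1,a1)→rehearsed(a1,s1) ✓  (d1,s1,a4)→rehearsed(a4,s1) ✓  (d1,s2,a3)→rehearsed(a3,s2) ✓  (d1,s2,a4)→rehearsed(a4,s2) ✓  (d1,s3,a2)→rehearsed(a2,s3) ✓  (d1,s3,a3)→rehearsed(a3,s3) ✓  (d2,s2,a4)→rehearsed(a4,s2) ✓  (d2,s4,a1)→rehearsed(a1,s4) ✓  (d3,s4,a3)→rehearsed(a3,s4) ✓  (d4,s1,a3)→rehearsed(a3,s1) ✓  (d4,s2,a3)→rehearsed(a3,s2) ✓  (d4,s4,a1)→rehearsed(a1,s4) ✓  (d4,s4,a2)→rehearsed(a2,s4) ✓
Counterexamples (restrictor triples failing the scope): 0.

0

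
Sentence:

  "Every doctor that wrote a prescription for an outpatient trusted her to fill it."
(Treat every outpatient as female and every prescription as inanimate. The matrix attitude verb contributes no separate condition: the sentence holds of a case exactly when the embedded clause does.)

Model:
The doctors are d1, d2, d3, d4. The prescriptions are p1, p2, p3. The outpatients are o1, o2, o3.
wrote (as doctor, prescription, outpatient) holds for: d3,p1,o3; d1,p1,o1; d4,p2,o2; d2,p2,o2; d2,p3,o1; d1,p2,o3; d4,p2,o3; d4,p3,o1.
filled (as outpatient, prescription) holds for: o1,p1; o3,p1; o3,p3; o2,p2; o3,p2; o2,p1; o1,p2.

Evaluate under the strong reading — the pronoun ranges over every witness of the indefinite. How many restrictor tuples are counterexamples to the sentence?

"her" takes "an outpatient" as antecedent and "it" takes "a prescription"; both are donkey pronouns co-varying with the restrictor.
Strong reading: for every (d,p,o) with wrote(d,p,o), filled(o,p).
Restrictor triples: (d1,p1,o1)→filled(o1,p1) ✓  (d1,p2,o3)→filled(o3,p2) ✓  (d2,p2,o2)→filled(o2,p2) ✓  (d2,p3,o1)→filled(o1,p3) ✗  (d3,p1,o3)→filled(o3,p1) ✓  (d4,p2,o2)→filled(o2,p2) ✓  (d4,p2,o3)→filled(o3,p2) ✓  (d4,p3,o1)→filled(o1,p3) ✗
Counterexamples (restrictor triples failing the scope): 2.

2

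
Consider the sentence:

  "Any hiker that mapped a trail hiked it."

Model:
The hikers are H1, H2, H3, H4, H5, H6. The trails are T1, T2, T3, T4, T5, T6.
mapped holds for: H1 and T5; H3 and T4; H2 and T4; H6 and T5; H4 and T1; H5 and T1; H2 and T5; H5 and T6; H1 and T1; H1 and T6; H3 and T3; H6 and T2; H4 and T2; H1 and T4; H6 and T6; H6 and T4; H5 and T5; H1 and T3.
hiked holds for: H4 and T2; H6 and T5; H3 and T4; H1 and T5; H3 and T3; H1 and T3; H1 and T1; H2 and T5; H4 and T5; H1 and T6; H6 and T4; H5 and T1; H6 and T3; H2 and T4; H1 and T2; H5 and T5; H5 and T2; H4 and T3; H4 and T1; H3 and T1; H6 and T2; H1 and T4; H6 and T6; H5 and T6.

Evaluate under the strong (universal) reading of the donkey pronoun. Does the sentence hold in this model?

"it" takes "a trail" as antecedent — a donkey pronoun bound across the clause boundary.
Strong reading: for every (h,t) with mapped(h,t), hiked(h,t).
Restrictor pairs: (H1,T1) ✓  (H1,T3) ✓  (H1,T4) ✓  (H1,T5) ✓  (H1,T6) ✓  (H2,T4) ✓  (H2,T5) ✓  (H3,T3) ✓  (H3,T4) ✓  (H4,T1) ✓  (H4,T2) ✓  (H5,T1) ✓  (H5,T5) ✓  (H5,T6) ✓  (H6,T2) ✓  (H6,T4) ✓  (H6,T5) ✓  (H6,T6) ✓
Every restrictor pair satisfies the scope.

True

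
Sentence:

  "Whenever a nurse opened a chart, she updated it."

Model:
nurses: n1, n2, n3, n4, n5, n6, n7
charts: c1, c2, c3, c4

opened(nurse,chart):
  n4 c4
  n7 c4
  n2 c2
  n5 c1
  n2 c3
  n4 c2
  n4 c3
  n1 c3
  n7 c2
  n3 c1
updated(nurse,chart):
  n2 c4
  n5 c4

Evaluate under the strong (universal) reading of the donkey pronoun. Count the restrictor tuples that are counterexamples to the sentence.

"it" takes "a chart" as antecedent — a donkey pronoun bound across the clause boundary.
Strong reading: for every (n,c) with opened(n,c), updated(n,c).
Restrictor pairs: (n1,c3) ✗  (n2,c2) ✗  (n2,c3) ✗  (n3,c1) ✗  (n4,c2) ✗  (n4,c3) ✗  (n4,c4) ✗  (n5,c1) ✗  (n7,c2) ✗  (n7,c4) ✗
Counterexamples (restrictor pairs failing the scope): 10.

10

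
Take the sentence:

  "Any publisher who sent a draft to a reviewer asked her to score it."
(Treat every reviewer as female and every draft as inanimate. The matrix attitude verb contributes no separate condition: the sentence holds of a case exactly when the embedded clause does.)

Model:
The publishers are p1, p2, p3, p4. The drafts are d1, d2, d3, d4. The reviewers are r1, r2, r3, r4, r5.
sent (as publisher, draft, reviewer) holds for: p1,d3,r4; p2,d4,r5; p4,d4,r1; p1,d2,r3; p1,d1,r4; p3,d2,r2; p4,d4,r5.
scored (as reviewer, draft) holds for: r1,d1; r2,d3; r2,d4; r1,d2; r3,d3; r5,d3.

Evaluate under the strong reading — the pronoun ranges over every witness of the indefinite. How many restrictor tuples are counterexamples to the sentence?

"her" takes "a reviewer" as antecedent and "it" takes "a draft"; both are donkey pronouns co-varying with the restrictor.
Strong reading: for every (p,d,r) with sent(p,d,r), scored(r,d).
Restrictor triples: (p1,d1,r4)→scored(r4,d1) ✗  (p1,d2,r3)→scored(r3,d2) ✗  (p1,d3,r4)→scored(r4,d3) ✗  (p2,d4,r5)→scored(r5,d4) ✗  (p3,d2,r2)→scored(r2,d2) ✗  (p4,d4,r1)→scored(r1,d4) ✗  (p4,d4,r5)→scored(r5,d4) ✗
Counterexamples (restrictor triples failing the scope): 7.

7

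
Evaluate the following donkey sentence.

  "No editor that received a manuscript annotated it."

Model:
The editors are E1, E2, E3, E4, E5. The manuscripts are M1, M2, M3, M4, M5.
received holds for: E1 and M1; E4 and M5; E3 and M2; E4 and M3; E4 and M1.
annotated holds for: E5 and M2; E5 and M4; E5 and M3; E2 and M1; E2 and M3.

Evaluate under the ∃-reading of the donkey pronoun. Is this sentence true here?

True

"it" takes "a manuscript" as antecedent — a donkey pronoun bound across the clause boundary.
Truth condition: for no (e,m) with received(e,m) does annotated(e,m) hold.
Restrictor pairs — does the scope hold? (E1,M1):fails  (E3,M2):fails  (E4,M1):fails  (E4,M3):fails  (E4,M5):fails
Scope holds for no restrictor pair, so the sentence is true.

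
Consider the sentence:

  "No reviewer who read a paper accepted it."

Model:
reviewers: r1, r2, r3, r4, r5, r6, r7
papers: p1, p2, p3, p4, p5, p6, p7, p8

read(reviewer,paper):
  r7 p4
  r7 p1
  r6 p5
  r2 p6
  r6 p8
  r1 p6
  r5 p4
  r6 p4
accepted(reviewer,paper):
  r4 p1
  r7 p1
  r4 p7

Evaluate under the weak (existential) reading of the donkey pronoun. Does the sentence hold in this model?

"it" takes "a paper" as antecedent — a donkey pronoun bound across the clause boundary.
Truth condition: for no (r,p) with read(r,p) does accepted(r,p) hold.
Restrictor pairs — does the scope hold? (r1,p6):fails  (r2,p6):fails  (r5,p4):fails  (r6,p4):fails  (r6,p5):fails  (r6,p8):fails  (r7,p1):holds  (r7,p4):fails
Scope holds for 1 pair(s), so the sentence is false.

False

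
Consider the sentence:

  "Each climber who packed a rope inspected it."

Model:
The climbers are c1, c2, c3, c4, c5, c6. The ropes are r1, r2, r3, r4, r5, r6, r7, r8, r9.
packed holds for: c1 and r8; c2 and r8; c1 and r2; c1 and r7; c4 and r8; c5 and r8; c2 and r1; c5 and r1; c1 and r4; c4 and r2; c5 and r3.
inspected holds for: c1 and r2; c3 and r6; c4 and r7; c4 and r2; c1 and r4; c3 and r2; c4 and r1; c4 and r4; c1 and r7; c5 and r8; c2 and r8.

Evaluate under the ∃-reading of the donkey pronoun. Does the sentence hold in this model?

"it" takes "a rope" as antecedent — a donkey pronoun bound across the clause boundary.
Weak reading: every climber c with some packed-rope has at least one packed-rope r such that inspected(c,r).
Per climber: c1:✓  c2:✓  c4:✓  c5:✓
Every climber in the restrictor has a witness.

True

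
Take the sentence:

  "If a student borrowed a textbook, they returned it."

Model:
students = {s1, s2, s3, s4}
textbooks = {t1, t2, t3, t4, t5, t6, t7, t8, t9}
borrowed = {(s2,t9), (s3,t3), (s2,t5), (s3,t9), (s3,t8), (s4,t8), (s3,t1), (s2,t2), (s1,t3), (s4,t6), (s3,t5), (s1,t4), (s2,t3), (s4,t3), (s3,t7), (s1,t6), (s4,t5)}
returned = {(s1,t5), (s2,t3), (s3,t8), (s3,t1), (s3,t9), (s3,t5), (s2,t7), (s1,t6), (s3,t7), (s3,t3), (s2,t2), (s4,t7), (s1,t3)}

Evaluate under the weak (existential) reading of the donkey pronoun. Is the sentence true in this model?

"it" takes "a textbook" as antecedent — a donkey pronoun bound across the clause boundary.
Weak reading: every student s with some borrowed-textbook has at least one borrowed-textbook t such that returned(s,t).
Per student: s1:✓  s2:✓  s3:✓  s4:✗
s4 has no witness among its borrowed-textbooks.

False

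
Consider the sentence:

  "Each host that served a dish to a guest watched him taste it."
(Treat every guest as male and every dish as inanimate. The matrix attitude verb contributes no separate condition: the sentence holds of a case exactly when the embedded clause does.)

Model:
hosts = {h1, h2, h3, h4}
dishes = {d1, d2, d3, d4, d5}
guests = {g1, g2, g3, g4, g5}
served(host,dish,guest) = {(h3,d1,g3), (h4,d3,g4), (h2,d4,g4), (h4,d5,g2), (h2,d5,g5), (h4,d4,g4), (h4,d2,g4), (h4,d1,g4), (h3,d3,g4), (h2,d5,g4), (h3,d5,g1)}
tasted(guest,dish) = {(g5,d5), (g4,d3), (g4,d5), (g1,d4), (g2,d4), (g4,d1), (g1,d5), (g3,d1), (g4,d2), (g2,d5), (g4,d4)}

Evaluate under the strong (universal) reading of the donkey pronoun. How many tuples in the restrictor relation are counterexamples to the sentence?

"him" takes "a guest" as antecedent and "it" takes "a dish"; both are donkey pronouns co-varying with the restrictor.
Strong reading: for every (h,d,g) with served(h,d,g), tasted(g,d).
Restrictor triples: (h2,d4,g4)→tasted(g4,d4) ✓  (h2,d5,g4)→tasted(g4,d5) ✓  (h2,d5,g5)→tasted(g5,d5) ✓  (h3,d1,g3)→tasted(g3,d1) ✓  (h3,d3,g4)→tasted(g4,d3) ✓  (h3,d5,g1)→tasted(g1,d5) ✓  (h4,d1,g4)→tasted(g4,d1) ✓  (h4,d2,g4)→tasted(g4,d2) ✓  (h4,d3,g4)→tasted(g4,d3) ✓  (h4,d4,g4)→tasted(g4,d4) ✓  (h4,d5,g2)→tasted(g2,d5) ✓
Counterexamples (restrictor triples failing the scope): 0.

0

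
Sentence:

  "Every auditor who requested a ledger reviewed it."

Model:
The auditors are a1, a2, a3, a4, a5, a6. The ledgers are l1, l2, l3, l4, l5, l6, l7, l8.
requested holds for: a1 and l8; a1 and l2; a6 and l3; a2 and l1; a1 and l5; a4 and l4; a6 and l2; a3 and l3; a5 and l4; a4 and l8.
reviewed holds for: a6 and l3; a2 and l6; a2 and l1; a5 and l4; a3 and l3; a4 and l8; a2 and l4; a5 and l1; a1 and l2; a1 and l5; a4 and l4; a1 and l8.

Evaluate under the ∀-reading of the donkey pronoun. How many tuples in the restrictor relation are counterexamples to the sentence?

"it" takes "a ledger" as antecedent — a donkey pronoun bound across the clause boundary.
Strong reading: for every (a,l) with requested(a,l), reviewed(a,l).
Restrictor pairs: (a1,l2) ✓  (a1,l5) ✓  (a1,l8) ✓  (a2,l1) ✓  (a3,l3) ✓  (a4,l4) ✓  (a4,l8) ✓  (a5,l4) ✓  (a6,l2) ✗  (a6,l3) ✓
Counterexamples (restrictor pairs failing the scope): 1.

1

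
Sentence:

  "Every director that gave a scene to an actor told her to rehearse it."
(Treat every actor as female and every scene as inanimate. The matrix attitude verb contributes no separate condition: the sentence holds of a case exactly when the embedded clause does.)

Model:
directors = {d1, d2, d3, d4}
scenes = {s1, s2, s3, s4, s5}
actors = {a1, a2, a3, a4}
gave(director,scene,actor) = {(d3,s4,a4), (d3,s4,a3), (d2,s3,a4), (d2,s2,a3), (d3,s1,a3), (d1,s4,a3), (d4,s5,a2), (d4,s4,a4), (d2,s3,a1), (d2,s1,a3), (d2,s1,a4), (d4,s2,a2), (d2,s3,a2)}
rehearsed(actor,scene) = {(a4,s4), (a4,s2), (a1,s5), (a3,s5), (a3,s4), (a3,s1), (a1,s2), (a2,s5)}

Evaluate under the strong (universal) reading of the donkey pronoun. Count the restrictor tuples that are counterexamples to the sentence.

6

"her" takes "an actor" as antecedent and "it" takes "a scene"; both are donkey pronouns co-varying with the restrictor.
Strong reading: for every (d,s,a) with gave(d,s,a), rehearsed(a,s).
Restrictor triples: (d1,s4,a3)→rehearsed(a3,s4) ✓  (d2,s1,a3)→rehearsed(a3,s1) ✓  (d2,s1,a4)→rehearsed(a4,s1) ✗  (d2,s2,a3)→rehearsed(a3,s2) ✗  (d2,s3,a1)→rehearsed(a1,s3) ✗  (d2,s3,a2)→rehearsed(a2,s3) ✗  (d2,s3,a4)→rehearsed(a4,s3) ✗  (d3,s1,a3)→rehearsed(a3,s1) ✓  (d3,s4,a3)→rehearsed(a3,s4) ✓  (d3,s4,a4)→rehearsed(a4,s4) ✓  (d4,s2,a2)→rehearsed(a2,s2) ✗  (d4,s4,a4)→rehearsed(a4,s4) ✓  (d4,s5,a2)→rehearsed(a2,s5) ✓
Counterexamples (restrictor triples failing the scope): 6.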